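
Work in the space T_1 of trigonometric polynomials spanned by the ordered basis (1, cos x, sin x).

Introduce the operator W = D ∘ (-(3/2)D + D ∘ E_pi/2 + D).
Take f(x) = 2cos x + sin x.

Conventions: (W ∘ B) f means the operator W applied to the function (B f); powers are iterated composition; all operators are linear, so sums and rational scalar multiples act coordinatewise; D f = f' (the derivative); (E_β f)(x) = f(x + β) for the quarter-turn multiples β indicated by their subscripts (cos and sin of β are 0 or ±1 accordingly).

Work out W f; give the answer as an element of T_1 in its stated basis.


the result is g(x) = (5/2)sin x

D f = cos x - 2sin x
(-(3/2)D) f = -(3/2)cos x + 3sin x
E_pi/2 f = cos x - 2sin x
D E_pi/2 f = -2cos x - sin x
D f = cos x - 2sin x
(-(3/2)D + D ∘ E_pi/2 + D) f = -(5/2)cos x
D (-(3/2)D + D ∘ E_pi/2 + D) f = (5/2)sin x


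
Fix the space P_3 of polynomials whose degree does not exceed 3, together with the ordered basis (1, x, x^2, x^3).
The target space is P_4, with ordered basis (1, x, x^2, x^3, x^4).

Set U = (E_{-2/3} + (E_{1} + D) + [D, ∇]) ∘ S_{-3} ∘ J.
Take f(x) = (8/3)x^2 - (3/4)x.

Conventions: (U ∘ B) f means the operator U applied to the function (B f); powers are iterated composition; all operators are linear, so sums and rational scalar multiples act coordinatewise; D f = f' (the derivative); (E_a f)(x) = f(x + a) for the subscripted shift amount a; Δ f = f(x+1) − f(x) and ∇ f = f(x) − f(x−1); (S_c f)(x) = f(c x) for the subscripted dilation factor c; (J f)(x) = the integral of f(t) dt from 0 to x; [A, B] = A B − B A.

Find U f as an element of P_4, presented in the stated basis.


J f = (8/9)x^3 - (3/8)x^2
S_{-3} J f = -24x^3 - (27/8)x^2
E_{-2/3} S_{-3} J f = -24x^3 + (357/8)x^2 - (55/2)x + 101/18
E_{1} S_{-3} J f = -24x^3 - (603/8)x^2 - (315/4)x - 219/8
D S_{-3} J f = -72x^2 - (27/4)x
(E_{1} + D) S_{-3} J f = -24x^3 - (1179/8)x^2 - (171/2)x - 219/8
∇ S_{-3} J f = -72x^2 + (261/4)x - 165/8
D ∇ S_{-3} J f = -144x + 261/4
D S_{-3} J f = -72x^2 - (27/4)x
∇ D S_{-3} J f = -144x + 261/4
[D, ∇] S_{-3} J f = 0
(E_{-2/3} + (E_{1} + D) + [D, ∇]) S_{-3} J f = -48x^3 - (411/4)x^2 - 113x - 1567/72

g(x) = -48x^3 - (411/4)x^2 - 113x - 1567/72


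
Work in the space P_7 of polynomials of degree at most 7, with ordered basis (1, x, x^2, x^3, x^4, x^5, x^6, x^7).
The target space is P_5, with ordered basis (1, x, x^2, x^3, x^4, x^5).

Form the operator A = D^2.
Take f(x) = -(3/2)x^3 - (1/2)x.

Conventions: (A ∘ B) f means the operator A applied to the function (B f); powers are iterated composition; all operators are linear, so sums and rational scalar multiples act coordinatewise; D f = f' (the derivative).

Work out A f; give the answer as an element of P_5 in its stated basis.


D f = -(9/2)x^2 - 1/2
D D f = -9x

the image equals g(x) = -9x


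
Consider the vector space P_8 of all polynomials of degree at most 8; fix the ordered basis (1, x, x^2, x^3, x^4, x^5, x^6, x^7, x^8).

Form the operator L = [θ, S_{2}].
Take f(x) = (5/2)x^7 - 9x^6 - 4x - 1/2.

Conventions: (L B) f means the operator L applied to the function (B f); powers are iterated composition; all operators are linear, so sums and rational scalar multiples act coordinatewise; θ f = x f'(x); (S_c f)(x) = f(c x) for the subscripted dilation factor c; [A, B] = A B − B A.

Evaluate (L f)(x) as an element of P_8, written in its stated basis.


S_{2} f = 320x^7 - 576x^6 - 8x - 1/2
θ S_{2} f = 2240x^7 - 3456x^6 - 8x
θ f = (35/2)x^7 - 54x^6 - 4x
S_{2} θ f = 2240x^7 - 3456x^6 - 8x
[θ, S_{2}] f = 0

g(x) = 0


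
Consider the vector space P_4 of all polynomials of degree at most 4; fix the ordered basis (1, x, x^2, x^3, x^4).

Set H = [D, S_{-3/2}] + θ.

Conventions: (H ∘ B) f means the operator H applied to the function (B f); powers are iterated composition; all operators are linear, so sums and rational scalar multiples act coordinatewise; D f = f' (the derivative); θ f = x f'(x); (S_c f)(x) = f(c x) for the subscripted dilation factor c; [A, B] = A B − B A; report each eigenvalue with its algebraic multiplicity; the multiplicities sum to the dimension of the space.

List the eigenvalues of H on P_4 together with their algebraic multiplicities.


λ = 0 (multiplicity 1), λ = 1 (multiplicity 1), λ = 2 (multiplicity 1), λ = 3 (multiplicity 1), λ = 4 (multiplicity 1)

image of 1: 0
image of x: x - 5/2
image of x^2: 2x^2 + (15/2)x
image of x^3: 3x^3 - (135/8)x^2
image of x^4: 4x^4 + (135/4)x^3
the matrix is upper triangular; its diagonal is (0, 1, 2, 3, 4)
for a triangular matrix the eigenvalues are the diagonal entries, with algebraic multiplicity their repetition count


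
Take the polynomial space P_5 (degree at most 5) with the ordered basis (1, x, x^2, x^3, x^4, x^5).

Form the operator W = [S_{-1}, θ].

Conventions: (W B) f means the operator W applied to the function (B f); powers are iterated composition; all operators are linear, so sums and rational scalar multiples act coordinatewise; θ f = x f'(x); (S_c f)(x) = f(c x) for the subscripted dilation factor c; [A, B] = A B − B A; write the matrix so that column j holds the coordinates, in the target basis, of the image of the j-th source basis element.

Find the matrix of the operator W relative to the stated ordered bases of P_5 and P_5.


image of 1: 0
image of x: 0
image of x^2: 0
image of x^3: 0
image of x^4: 0
image of x^5: 0
each image's coordinates form column j of the matrix

the matrix is [[0, 0, 0, 0, 0, 0]; [0, 0, 0, 0, 0, 0]; [0, 0, 0, 0, 0, 0]; [0, 0, 0, 0, 0, 0]; [0, 0, 0, 0, 0, 0]; [0, 0, 0, 0, 0, 0]] (rows listed top to bottom)


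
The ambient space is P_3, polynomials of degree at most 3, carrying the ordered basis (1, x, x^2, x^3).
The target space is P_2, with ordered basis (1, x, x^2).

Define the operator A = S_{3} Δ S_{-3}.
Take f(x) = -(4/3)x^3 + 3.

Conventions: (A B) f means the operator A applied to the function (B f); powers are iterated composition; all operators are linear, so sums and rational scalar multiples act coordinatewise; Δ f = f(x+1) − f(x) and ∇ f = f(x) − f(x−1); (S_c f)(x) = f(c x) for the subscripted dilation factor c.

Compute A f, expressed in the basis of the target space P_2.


S_{-3} f = 36x^3 + 3
Δ S_{-3} f = 108x^2 + 108x + 36
S_{3} (Δ S_{-3}) f = 972x^2 + 324x + 36

g(x) = 972x^2 + 324x + 36


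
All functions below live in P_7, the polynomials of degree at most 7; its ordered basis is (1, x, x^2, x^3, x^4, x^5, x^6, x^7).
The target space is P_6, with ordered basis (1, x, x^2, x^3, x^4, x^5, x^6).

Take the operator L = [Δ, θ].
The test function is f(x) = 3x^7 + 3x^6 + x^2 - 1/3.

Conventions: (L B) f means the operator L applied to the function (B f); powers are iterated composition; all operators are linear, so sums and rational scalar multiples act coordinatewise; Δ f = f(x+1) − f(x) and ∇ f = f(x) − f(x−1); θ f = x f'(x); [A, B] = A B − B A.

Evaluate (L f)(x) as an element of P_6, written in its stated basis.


θ f = 21x^7 + 18x^6 + 2x^2
Δ θ f = 147x^6 + 549x^5 + 1005x^4 + 1095x^3 + 711x^2 + 259x + 41
Δ f = 21x^6 + 81x^5 + 150x^4 + 165x^3 + 108x^2 + 41x + 7
θ Δ f = 126x^6 + 405x^5 + 600x^4 + 495x^3 + 216x^2 + 41x
[Δ, θ] f = 21x^6 + 144x^5 + 405x^4 + 600x^3 + 495x^2 + 218x + 41

the result is g(x) = 21x^6 + 144x^5 + 405x^4 + 600x^3 + 495x^2 + 218x + 41


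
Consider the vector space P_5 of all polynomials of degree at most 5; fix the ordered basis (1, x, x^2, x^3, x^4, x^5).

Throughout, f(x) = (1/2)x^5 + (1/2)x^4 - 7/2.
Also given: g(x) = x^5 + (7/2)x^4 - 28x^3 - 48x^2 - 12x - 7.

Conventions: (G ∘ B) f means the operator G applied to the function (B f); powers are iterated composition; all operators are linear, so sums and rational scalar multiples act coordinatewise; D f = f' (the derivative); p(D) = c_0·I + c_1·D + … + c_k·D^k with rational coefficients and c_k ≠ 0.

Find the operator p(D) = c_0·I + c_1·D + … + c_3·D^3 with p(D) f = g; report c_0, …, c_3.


D^0 f = (1/2)x^5 + (1/2)x^4 - 7/2
D^1 f = (5/2)x^4 + 2x^3
D^2 f = 10x^3 + 6x^2
D^3 f = 30x^2 + 12x
matching coefficients of g against c_0 f + c_1 Df + … from the top degree down determines the c_i
solution: c_0 = 2, c_1 = 1, c_2 = -3, c_3 = -1

p(D) = 2·I + D − 3·D^2 − D^3, i.e. c_0 = 2, c_1 = 1, c_2 = -3, c_3 = -1


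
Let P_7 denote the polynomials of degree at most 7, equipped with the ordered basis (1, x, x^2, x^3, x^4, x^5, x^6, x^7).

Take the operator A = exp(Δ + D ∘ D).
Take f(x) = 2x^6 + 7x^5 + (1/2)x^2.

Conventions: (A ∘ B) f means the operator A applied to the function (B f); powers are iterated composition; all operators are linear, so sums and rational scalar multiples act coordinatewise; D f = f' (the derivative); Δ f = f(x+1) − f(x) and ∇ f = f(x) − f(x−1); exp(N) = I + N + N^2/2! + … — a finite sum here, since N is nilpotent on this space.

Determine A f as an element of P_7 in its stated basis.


order-1 term: 12x^5 + 125x^4 + 250x^3 + 100x^2 + 48x + 21/2
order-2 term: 30x^4 + 430x^3 + 1560x^2 + 1505x + 735/2
order-3 term: 40x^3 + 610x^2 + 2370x + 2215
order-4 term: 30x^2 + 395x + 1060
order-5 term: 12x + 97
order-6 term: 2
the series for exp(Δ + D ∘ D) f terminates at order 6
exp(Δ + D ∘ D) f = 2x^6 + 19x^5 + 155x^4 + 720x^3 + (4601/2)x^2 + 4330x + 3752

g(x) = 2x^6 + 19x^5 + 155x^4 + 720x^3 + (4601/2)x^2 + 4330x + 3752


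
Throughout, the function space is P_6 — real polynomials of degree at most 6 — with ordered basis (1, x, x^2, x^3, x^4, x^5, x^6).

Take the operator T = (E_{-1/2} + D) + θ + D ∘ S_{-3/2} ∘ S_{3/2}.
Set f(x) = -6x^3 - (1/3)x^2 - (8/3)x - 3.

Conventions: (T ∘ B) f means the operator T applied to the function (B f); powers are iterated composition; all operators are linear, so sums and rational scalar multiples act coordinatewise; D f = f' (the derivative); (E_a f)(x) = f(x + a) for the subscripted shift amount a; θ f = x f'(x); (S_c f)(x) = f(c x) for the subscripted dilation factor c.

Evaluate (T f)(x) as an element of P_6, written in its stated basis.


E_{-1/2} f = -6x^3 + (26/3)x^2 - (41/6)x - 1
D f = -18x^2 - (2/3)x - 8/3
(E_{-1/2} + D) f = -6x^3 - (28/3)x^2 - (15/2)x - 11/3
θ f = -18x^3 - (2/3)x^2 - (8/3)x
S_{3/2} f = -(81/4)x^3 - (3/4)x^2 - 4x - 3
S_{-3/2} S_{3/2} f = (2187/32)x^3 - (27/16)x^2 + 6x - 3
D S_{-3/2} S_{3/2} f = (6561/32)x^2 - (27/8)x + 6
((E_{-1/2} + D) + θ + D ∘ S_{-3/2} ∘ S_{3/2}) f = -24x^3 + (6241/32)x^2 - (325/24)x + 7/3

the result is g(x) = -24x^3 + (6241/32)x^2 - (325/24)x + 7/3


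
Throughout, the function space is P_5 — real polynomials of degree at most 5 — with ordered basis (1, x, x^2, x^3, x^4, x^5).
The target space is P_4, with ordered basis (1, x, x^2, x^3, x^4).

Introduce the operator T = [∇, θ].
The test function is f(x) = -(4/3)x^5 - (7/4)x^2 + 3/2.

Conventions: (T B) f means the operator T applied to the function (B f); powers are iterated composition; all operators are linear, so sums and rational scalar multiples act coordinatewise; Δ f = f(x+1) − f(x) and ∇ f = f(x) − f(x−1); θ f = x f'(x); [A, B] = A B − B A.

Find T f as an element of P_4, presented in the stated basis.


θ f = -(20/3)x^5 - (7/2)x^2
∇ θ f = -(100/3)x^4 + (200/3)x^3 - (200/3)x^2 + (79/3)x - 19/6
∇ f = -(20/3)x^4 + (40/3)x^3 - (40/3)x^2 + (19/6)x + 5/12
θ ∇ f = -(80/3)x^4 + 40x^3 - (80/3)x^2 + (19/6)x
[∇, θ] f = -(20/3)x^4 + (80/3)x^3 - 40x^2 + (139/6)x - 19/6

the result is g(x) = -(20/3)x^4 + (80/3)x^3 - 40x^2 + (139/6)x - 19/6


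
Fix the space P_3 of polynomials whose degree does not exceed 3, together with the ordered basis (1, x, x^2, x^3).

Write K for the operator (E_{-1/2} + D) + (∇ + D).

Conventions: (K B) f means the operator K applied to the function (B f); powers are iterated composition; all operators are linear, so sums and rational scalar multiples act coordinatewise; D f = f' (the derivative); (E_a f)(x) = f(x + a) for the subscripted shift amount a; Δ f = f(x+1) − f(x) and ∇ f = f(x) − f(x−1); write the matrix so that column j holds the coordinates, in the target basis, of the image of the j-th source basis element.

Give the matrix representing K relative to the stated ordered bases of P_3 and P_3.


image of 1: 1
image of x: x + 5/2
image of x^2: x^2 + 5x - 3/4
image of x^3: x^3 + (15/2)x^2 - (9/4)x + 7/8
each image's coordinates form column j of the matrix

the matrix is [[1, 5/2, -3/4, 7/8]; [0, 1, 5, -9/4]; [0, 0, 1, 15/2]; [0, 0, 0, 1]] (rows listed top to bottom)


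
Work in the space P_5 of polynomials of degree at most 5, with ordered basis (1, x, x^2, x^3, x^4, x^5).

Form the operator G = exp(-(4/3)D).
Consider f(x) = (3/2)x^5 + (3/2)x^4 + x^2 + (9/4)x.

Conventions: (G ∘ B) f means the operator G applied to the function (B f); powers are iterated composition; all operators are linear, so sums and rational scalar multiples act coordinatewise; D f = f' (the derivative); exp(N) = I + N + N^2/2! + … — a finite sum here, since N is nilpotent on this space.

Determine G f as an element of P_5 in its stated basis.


the image equals g(x) = (3/2)x^5 - (17/2)x^4 + (56/3)x^3 - (167/9)x^2 + (979/108)x - 227/81

order-1 term: -10x^4 - 8x^3 - (8/3)x - 3
order-2 term: (80/3)x^3 + 16x^2 + 16/9
order-3 term: -(320/9)x^2 - (128/9)x
order-4 term: (640/27)x + 128/27
order-5 term: -512/81
the series for exp(-(4/3)D) f terminates at order 5
exp(-(4/3)D) f = (3/2)x^5 - (17/2)x^4 + (56/3)x^3 - (167/9)x^2 + (979/108)x - 227/81


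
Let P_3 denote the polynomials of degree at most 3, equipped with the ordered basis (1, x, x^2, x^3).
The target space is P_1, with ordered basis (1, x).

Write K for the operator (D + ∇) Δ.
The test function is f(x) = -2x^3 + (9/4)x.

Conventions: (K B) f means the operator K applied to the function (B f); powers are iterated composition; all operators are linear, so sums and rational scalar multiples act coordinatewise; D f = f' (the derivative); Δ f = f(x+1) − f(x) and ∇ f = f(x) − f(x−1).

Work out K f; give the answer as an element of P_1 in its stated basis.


the image equals g(x) = -24x - 6

Δ f = -6x^2 - 6x + 1/4
D Δ f = -12x - 6
∇ Δ f = -12x
(D + ∇) Δ f = -24x - 6


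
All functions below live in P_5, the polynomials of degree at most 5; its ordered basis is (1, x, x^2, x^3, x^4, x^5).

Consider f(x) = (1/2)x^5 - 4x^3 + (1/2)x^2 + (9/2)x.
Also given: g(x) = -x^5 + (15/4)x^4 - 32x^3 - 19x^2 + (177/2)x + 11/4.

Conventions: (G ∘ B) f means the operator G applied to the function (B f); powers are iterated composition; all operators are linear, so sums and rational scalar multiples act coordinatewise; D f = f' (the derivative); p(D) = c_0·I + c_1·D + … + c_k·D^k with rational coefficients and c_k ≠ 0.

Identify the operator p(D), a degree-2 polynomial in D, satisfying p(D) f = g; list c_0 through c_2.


D^0 f = (1/2)x^5 - 4x^3 + (1/2)x^2 + (9/2)x
D^1 f = (5/2)x^4 - 12x^2 + x + 9/2
D^2 f = 10x^3 - 24x + 1
matching coefficients of g against c_0 f + c_1 Df + … from the top degree down determines the c_i
solution: c_0 = -2, c_1 = 3/2, c_2 = -4

p(D) = -2·I + (3/2)·D − 4·D^2, i.e. c_0 = -2, c_1 = 3/2, c_2 = -4


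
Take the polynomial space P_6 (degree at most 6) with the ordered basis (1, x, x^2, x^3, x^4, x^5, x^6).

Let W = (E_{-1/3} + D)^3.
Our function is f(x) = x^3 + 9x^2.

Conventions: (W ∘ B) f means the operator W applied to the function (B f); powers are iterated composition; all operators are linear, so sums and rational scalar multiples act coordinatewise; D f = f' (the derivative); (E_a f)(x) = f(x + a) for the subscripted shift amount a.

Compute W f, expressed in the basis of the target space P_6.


the result is g(x) = x^3 + 15x^2 + 45x + 30

E_{-1/3} f = x^3 + 8x^2 - (17/3)x + 26/27
D f = 3x^2 + 18x
(E_{-1/3} + D) f = x^3 + 11x^2 + (37/3)x + 26/27
E_{-1/3} (E_{-1/3} + D) f = x^3 + 10x^2 + (16/3)x - 53/27
D (E_{-1/3} + D) f = 3x^2 + 22x + 37/3
(E_{-1/3} + D) (E_{-1/3} + D) f = x^3 + 13x^2 + (82/3)x + 280/27
E_{-1/3} (E_{-1/3} + D) (E_{-1/3} + D) f = x^3 + 12x^2 + 19x + 8/3
D (E_{-1/3} + D) (E_{-1/3} + D) f = 3x^2 + 26x + 82/3
(E_{-1/3} + D) (E_{-1/3} + D) (E_{-1/3} + D) f = x^3 + 15x^2 + 45x + 30


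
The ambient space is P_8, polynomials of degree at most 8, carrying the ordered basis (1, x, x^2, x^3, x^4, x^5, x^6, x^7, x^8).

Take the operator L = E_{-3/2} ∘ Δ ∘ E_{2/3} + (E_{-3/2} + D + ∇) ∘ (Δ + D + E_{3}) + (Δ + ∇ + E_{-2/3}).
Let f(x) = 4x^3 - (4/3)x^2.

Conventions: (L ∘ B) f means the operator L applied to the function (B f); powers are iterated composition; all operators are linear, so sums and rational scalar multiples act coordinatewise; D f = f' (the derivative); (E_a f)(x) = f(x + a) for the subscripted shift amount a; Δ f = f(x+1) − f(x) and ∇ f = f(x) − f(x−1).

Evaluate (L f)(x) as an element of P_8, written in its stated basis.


the image equals g(x) = 8x^3 + (274/3)x^2 + (1543/9)x + 4055/18

E_{2/3} f = 4x^3 + (20/3)x^2 + (32/9)x + 16/27
Δ E_{2/3} f = 12x^2 + (76/3)x + 128/9
E_{-3/2} Δ E_{2/3} f = 12x^2 - (32/3)x + 29/9
Δ f = 12x^2 + (28/3)x + 8/3
D f = 12x^2 - (8/3)x
E_{3} f = 4x^3 + (104/3)x^2 + 100x + 96
(Δ + D + E_{3}) f = 4x^3 + (176/3)x^2 + (320/3)x + 296/3
E_{-3/2} (Δ + D + E_{3}) f = 4x^3 + (122/3)x^2 - (127/3)x + 343/6
D (Δ + D + E_{3}) f = 12x^2 + (352/3)x + 320/3
∇ (Δ + D + E_{3}) f = 12x^2 + (316/3)x + 52
(E_{-3/2} + D + ∇) (Δ + D + E_{3}) f = 4x^3 + (194/3)x^2 + (541/3)x + 1295/6
Δ f = 12x^2 + (28/3)x + 8/3
∇ f = 12x^2 - (44/3)x + 16/3
E_{-2/3} f = 4x^3 - (28/3)x^2 + (64/9)x - 16/9
(Δ + ∇ + E_{-2/3}) f = 4x^3 + (44/3)x^2 + (16/9)x + 56/9
(E_{-3/2} ∘ Δ ∘ E_{2/3} + (E_{-3/2} + D + ∇) ∘ (Δ + D + E_{3}) + (Δ + ∇ + E_{-2/3})) f = 8x^3 + (274/3)x^2 + (1543/9)x + 4055/18


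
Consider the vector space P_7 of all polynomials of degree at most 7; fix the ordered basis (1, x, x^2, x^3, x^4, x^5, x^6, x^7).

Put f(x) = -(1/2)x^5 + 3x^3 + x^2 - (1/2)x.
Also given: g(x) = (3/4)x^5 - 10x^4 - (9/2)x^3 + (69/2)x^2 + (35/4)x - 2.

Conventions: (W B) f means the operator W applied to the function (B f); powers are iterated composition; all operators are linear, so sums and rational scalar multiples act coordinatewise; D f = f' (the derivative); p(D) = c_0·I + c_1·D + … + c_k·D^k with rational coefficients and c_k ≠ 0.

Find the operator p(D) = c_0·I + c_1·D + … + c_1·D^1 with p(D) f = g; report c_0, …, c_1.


p(D) = -(3/2)·I + 4·D, i.e. c_0 = -3/2, c_1 = 4

D^0 f = -(1/2)x^5 + 3x^3 + x^2 - (1/2)x
D^1 f = -(5/2)x^4 + 9x^2 + 2x - 1/2
matching coefficients of g against c_0 f + c_1 Df + … from the top degree down determines the c_i
solution: c_0 = -3/2, c_1 = 4


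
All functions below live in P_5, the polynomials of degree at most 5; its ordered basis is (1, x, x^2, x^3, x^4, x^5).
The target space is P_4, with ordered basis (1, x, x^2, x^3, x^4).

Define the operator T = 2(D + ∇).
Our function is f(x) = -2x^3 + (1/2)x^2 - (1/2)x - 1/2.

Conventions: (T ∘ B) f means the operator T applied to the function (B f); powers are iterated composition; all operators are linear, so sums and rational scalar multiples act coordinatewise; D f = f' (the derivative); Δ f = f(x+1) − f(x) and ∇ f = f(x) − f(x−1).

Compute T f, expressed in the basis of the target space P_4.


the result is g(x) = -24x^2 + 16x - 7

D f = -6x^2 + x - 1/2
∇ f = -6x^2 + 7x - 3
(D + ∇) f = -12x^2 + 8x - 7/2
(2(D + ∇)) f = -24x^2 + 16x - 7


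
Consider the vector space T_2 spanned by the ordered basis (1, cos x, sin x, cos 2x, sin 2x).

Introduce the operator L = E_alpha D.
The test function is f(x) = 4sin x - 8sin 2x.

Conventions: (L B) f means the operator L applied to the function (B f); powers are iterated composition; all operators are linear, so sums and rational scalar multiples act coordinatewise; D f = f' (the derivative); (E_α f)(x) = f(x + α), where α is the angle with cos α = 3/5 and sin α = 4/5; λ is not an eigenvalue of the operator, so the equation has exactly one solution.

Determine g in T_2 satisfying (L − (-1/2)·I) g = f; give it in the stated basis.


write g with unknown coordinates in the stated basis and equate coefficients in (L − (-1/2)·I) g = f
solving from the highest basis element down gives g = -(16/3)cos x - (8/3)sin x - (448/233)cos 2x + (1136/233)sin 2x
check: L g = (8/3)cos x + (16/3)sin x + (224/233)cos 2x - (2432/233)sin 2x
so L g − (-1/2)·g = 4sin x - 8sin 2x = f ✓

g(x) = -(16/3)cos x - (8/3)sin x - (448/233)cos 2x + (1136/233)sin 2x


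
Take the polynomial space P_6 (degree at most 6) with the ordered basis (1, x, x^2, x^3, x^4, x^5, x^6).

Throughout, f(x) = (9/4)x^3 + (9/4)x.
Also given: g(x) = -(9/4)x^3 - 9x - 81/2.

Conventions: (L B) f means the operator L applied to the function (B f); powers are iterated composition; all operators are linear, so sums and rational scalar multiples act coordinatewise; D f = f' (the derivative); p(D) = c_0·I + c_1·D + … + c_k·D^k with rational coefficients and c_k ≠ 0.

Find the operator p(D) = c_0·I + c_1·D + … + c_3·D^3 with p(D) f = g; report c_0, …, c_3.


D^0 f = (9/4)x^3 + (9/4)x
D^1 f = (27/4)x^2 + 9/4
D^2 f = (27/2)x
D^3 f = 27/2
matching coefficients of g against c_0 f + c_1 Df + … from the top degree down determines the c_i
solution: c_0 = -1, c_1 = 0, c_2 = -1/2, c_3 = -3

c_0 = -1, c_1 = 0, c_2 = -1/2, c_3 = -3


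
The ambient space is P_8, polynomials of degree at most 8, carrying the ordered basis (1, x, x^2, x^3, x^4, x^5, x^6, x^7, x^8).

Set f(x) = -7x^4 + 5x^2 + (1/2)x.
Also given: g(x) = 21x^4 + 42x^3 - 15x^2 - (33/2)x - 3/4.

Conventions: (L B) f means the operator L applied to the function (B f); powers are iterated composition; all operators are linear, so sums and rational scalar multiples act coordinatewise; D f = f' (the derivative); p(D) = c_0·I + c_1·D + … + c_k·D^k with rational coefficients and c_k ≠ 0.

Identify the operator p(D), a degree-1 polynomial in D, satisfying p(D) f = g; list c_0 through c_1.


c_0 = -3, c_1 = -3/2

D^0 f = -7x^4 + 5x^2 + (1/2)x
D^1 f = -28x^3 + 10x + 1/2
matching coefficients of g against c_0 f + c_1 Df + … from the top degree down determines the c_i
solution: c_0 = -3, c_1 = -3/2


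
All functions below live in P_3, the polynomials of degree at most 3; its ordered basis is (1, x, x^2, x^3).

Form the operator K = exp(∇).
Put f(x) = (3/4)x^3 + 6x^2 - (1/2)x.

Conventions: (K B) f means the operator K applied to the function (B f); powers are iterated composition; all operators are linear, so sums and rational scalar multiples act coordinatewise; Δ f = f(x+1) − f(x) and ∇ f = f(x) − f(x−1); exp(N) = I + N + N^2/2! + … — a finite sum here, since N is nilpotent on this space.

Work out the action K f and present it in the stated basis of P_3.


the image equals g(x) = (3/4)x^3 + (33/4)x^2 + (23/2)x - 5/4

order-1 term: (9/4)x^2 + (39/4)x - 23/4
order-2 term: (9/4)x + 15/4
order-3 term: 3/4
the series for exp(∇) f terminates at order 3
exp(∇) f = (3/4)x^3 + (33/4)x^2 + (23/2)x - 5/4


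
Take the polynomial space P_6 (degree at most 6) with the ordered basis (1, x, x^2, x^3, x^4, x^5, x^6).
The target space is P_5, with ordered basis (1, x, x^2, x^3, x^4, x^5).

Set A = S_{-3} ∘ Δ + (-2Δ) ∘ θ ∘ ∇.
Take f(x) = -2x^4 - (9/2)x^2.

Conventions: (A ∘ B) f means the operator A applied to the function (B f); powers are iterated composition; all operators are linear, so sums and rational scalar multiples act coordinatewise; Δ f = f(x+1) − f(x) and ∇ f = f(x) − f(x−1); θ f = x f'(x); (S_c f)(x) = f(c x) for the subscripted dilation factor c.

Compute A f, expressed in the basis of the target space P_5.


Δ f = -8x^3 - 12x^2 - 17x - 13/2
S_{-3} Δ f = 216x^3 - 108x^2 + 51x - 13/2
∇ f = -8x^3 + 12x^2 - 17x + 13/2
θ ∇ f = -24x^3 + 24x^2 - 17x
Δ (θ ∘ ∇) f = -72x^2 - 24x - 17
(-2Δ) (θ ∘ ∇) f = 144x^2 + 48x + 34
(S_{-3} ∘ Δ + (-2Δ) ∘ θ ∘ ∇) f = 216x^3 + 36x^2 + 99x + 55/2

the result is g(x) = 216x^3 + 36x^2 + 99x + 55/2


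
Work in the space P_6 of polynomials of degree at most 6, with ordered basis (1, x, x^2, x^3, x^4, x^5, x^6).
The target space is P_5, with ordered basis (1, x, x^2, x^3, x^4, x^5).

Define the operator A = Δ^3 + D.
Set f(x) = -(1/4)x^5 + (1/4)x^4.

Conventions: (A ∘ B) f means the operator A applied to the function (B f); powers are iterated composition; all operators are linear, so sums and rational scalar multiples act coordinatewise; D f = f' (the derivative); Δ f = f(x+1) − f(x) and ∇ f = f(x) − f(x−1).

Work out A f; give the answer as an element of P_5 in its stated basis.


Δ f = -(5/4)x^4 - (3/2)x^3 - x^2 - (1/4)x
Δ Δ f = -5x^3 - 12x^2 - (23/2)x - 4
Δ Δ Δ f = -15x^2 - 39x - 57/2
D f = -(5/4)x^4 + x^3
(Δ^3 + D) f = -(5/4)x^4 + x^3 - 15x^2 - 39x - 57/2

the result is g(x) = -(5/4)x^4 + x^3 - 15x^2 - 39x - 57/2


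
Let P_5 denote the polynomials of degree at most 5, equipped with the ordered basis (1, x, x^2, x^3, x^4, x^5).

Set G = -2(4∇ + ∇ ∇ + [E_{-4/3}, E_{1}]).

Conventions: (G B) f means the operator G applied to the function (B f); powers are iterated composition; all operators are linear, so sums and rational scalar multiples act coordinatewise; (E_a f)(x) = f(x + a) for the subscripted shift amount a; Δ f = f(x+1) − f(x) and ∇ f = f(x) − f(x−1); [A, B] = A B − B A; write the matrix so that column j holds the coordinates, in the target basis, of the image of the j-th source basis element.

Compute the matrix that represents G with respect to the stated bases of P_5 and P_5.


image of 1: 0
image of x: -8
image of x^2: -16x + 4
image of x^3: -24x^2 + 12x + 4
image of x^4: -32x^3 + 24x^2 + 16x - 20
image of x^5: -40x^4 + 40x^3 + 40x^2 - 100x + 52
each image's coordinates form column j of the matrix

the matrix is [[0, -8, 4, 4, -20, 52]; [0, 0, -16, 12, 16, -100]; [0, 0, 0, -24, 24, 40]; [0, 0, 0, 0, -32, 40]; [0, 0, 0, 0, 0, -40]; [0, 0, 0, 0, 0, 0]] (rows listed top to bottom)


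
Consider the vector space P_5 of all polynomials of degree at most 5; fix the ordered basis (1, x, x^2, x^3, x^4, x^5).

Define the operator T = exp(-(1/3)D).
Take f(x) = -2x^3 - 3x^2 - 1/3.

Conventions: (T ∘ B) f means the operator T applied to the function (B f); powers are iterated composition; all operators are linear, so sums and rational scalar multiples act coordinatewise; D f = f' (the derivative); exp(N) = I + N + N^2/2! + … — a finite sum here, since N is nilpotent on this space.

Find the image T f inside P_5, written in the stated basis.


order-1 term: 2x^2 + 2x
order-2 term: -(2/3)x - 1/3
order-3 term: 2/27
the series for exp(-(1/3)D) f terminates at order 3
exp(-(1/3)D) f = -2x^3 - x^2 + (4/3)x - 16/27

the result is g(x) = -2x^3 - x^2 + (4/3)x - 16/27


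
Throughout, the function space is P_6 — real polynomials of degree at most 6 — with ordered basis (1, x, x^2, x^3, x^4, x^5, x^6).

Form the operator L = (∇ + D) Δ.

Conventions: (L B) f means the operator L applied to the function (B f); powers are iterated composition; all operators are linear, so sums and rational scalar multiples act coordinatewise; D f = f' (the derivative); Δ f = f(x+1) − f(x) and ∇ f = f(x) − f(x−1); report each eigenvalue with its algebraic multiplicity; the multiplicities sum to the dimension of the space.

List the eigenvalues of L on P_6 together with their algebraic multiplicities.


image of 1: 0
image of x: 0
image of x^2: 4
image of x^3: 12x + 3
image of x^4: 24x^2 + 12x + 6
image of x^5: 40x^3 + 30x^2 + 30x + 5
image of x^6: 60x^4 + 60x^3 + 90x^2 + 30x + 8
the matrix is upper triangular; its diagonal is (0, 0, 0, 0, 0, 0, 0)
for a triangular matrix the eigenvalues are the diagonal entries, with algebraic multiplicity their repetition count

λ = 0 (multiplicity 7)


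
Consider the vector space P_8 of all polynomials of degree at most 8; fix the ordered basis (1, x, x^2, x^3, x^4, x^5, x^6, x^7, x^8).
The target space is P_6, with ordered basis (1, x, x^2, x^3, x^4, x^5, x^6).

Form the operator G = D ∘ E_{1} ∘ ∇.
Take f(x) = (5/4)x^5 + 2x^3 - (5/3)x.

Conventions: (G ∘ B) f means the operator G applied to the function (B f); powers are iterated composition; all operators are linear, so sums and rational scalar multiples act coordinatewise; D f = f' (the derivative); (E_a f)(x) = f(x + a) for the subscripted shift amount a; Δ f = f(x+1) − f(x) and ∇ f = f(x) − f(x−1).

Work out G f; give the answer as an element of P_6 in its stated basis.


the image equals g(x) = 25x^3 + (75/2)x^2 + 37x + 49/4

∇ f = (25/4)x^4 - (25/2)x^3 + (37/2)x^2 - (49/4)x + 19/12
E_{1} ∇ f = (25/4)x^4 + (25/2)x^3 + (37/2)x^2 + (49/4)x + 19/12
D (E_{1} ∘ ∇) f = 25x^3 + (75/2)x^2 + 37x + 49/4


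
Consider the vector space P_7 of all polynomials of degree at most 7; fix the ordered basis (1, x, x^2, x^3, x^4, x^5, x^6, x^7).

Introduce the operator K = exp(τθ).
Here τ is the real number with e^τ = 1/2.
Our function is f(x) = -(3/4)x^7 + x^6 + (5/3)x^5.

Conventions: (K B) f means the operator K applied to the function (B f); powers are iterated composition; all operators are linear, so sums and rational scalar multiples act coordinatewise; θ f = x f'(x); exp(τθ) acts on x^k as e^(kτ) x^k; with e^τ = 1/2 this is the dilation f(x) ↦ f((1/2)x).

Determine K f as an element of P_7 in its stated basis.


the result is g(x) = -(3/512)x^7 + (1/64)x^6 + (5/96)x^5

exp(τθ) x^k = e^(kτ) x^k; with e^τ = 1/2 this sends x^k to (1/2)^k x^k
x^5 ↦ 1/32 x^5
x^6 ↦ 1/64 x^6
x^7 ↦ 1/128 x^7
applying this coordinatewise to f: exp(τθ) f = -(3/512)x^7 + (1/64)x^6 + (5/96)x^5


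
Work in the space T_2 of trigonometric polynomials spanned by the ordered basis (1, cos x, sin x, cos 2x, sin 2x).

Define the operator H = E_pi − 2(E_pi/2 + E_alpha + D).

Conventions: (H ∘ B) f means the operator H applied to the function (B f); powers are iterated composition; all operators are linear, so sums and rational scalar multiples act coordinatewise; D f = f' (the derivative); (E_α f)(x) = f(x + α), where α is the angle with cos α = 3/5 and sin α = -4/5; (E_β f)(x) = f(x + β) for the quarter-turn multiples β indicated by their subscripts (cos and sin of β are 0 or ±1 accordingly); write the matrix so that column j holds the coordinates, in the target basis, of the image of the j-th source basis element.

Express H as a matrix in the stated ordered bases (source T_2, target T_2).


image of 1: -3
image of cos x: -(11/5)cos x + (12/5)sin x
image of sin x: -(12/5)cos x - (11/5)sin x
image of cos 2x: (89/25)cos 2x + (52/25)sin 2x
image of sin 2x: -(52/25)cos 2x + (89/25)sin 2x
each image's coordinates form column j of the matrix

the matrix is [[-3, 0, 0, 0, 0]; [0, -11/5, -12/5, 0, 0]; [0, 12/5, -11/5, 0, 0]; [0, 0, 0, 89/25, -52/25]; [0, 0, 0, 52/25, 89/25]] (rows listed top to bottom)


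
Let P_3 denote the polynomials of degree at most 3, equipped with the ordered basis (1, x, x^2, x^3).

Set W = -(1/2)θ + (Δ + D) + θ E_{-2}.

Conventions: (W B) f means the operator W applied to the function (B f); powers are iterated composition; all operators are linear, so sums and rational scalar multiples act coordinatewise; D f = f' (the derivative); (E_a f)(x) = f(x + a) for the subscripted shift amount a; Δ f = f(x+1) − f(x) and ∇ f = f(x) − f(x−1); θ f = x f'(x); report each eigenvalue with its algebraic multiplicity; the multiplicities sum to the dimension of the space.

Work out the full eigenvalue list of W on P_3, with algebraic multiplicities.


λ = 0 (multiplicity 1), λ = 1/2 (multiplicity 1), λ = 1 (multiplicity 1), λ = 3/2 (multiplicity 1)

image of 1: 0
image of x: (1/2)x + 2
image of x^2: x^2 + 1
image of x^3: (3/2)x^3 - 6x^2 + 15x + 1
the matrix is upper triangular; its diagonal is (0, 1/2, 1, 3/2)
for a triangular matrix the eigenvalues are the diagonal entries, with algebraic multiplicity their repetition count


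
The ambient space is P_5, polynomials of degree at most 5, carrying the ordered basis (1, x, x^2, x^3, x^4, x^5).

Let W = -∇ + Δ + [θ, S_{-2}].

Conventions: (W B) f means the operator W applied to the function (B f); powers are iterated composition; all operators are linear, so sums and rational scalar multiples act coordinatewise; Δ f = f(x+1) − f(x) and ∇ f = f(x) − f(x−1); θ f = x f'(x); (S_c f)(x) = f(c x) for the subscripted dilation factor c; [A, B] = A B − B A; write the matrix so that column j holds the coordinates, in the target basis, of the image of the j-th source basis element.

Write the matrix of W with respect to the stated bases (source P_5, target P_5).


image of 1: 0
image of x: 0
image of x^2: 2
image of x^3: 6x
image of x^4: 12x^2 + 2
image of x^5: 20x^3 + 10x
each image's coordinates form column j of the matrix

the matrix is [[0, 0, 2, 0, 2, 0]; [0, 0, 0, 6, 0, 10]; [0, 0, 0, 0, 12, 0]; [0, 0, 0, 0, 0, 20]; [0, 0, 0, 0, 0, 0]; [0, 0, 0, 0, 0, 0]] (rows listed top to bottom)


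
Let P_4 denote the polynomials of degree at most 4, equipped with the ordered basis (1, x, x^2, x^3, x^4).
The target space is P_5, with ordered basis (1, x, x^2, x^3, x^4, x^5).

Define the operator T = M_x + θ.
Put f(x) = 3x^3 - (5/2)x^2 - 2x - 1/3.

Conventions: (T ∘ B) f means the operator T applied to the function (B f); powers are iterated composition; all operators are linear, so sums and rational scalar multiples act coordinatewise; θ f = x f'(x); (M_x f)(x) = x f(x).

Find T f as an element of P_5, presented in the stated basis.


the image equals g(x) = 3x^4 + (13/2)x^3 - 7x^2 - (7/3)x

M_x f = 3x^4 - (5/2)x^3 - 2x^2 - (1/3)x
θ f = 9x^3 - 5x^2 - 2x
(M_x + θ) f = 3x^4 + (13/2)x^3 - 7x^2 - (7/3)x


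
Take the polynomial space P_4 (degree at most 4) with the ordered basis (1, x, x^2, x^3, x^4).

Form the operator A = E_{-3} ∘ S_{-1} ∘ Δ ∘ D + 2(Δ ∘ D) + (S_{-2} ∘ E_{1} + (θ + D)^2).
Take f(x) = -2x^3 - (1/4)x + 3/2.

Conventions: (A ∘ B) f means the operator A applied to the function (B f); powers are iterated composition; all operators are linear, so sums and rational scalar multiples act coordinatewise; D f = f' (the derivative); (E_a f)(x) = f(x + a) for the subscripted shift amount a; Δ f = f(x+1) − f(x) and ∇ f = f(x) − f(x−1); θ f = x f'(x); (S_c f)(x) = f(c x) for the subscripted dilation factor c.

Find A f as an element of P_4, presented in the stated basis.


D f = -6x^2 - 1/4
Δ D f = -12x - 6
S_{-1} (Δ ∘ D) f = 12x - 6
E_{-3} S_{-1} (Δ ∘ D) f = 12x - 42
D f = -6x^2 - 1/4
Δ D f = -12x - 6
(2(Δ ∘ D)) f = -24x - 12
E_{1} f = -2x^3 - 6x^2 - (25/4)x - 3/4
S_{-2} E_{1} f = 16x^3 - 24x^2 + (25/2)x - 3/4
θ f = -6x^3 - (1/4)x
D f = -6x^2 - 1/4
(θ + D) f = -6x^3 - 6x^2 - (1/4)x - 1/4
θ (θ + D) f = -18x^3 - 12x^2 - (1/4)x
D (θ + D) f = -18x^2 - 12x - 1/4
(θ + D) (θ + D) f = -18x^3 - 30x^2 - (49/4)x - 1/4
(S_{-2} ∘ E_{1} + (θ + D)^2) f = -2x^3 - 54x^2 + (1/4)x - 1
(E_{-3} ∘ S_{-1} ∘ Δ ∘ D + 2(Δ ∘ D) + (S_{-2} ∘ E_{1} + (θ + D)^2)) f = -2x^3 - 54x^2 - (47/4)x - 55

g(x) = -2x^3 - 54x^2 - (47/4)x - 55


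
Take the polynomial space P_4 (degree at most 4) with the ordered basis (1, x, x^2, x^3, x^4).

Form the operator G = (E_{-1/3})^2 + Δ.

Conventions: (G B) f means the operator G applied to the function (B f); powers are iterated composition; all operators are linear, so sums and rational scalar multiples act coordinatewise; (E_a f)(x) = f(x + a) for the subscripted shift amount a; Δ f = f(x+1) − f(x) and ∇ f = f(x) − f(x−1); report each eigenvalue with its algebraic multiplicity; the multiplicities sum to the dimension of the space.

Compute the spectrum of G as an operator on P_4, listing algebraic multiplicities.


λ = 1 (multiplicity 5)

image of 1: 1
image of x: x + 1/3
image of x^2: x^2 + (2/3)x + 13/9
image of x^3: x^3 + x^2 + (13/3)x + 19/27
image of x^4: x^4 + (4/3)x^3 + (26/3)x^2 + (76/27)x + 97/81
the matrix is upper triangular; its diagonal is (1, 1, 1, 1, 1)
for a triangular matrix the eigenvalues are the diagonal entries, with algebraic multiplicity their repetition count


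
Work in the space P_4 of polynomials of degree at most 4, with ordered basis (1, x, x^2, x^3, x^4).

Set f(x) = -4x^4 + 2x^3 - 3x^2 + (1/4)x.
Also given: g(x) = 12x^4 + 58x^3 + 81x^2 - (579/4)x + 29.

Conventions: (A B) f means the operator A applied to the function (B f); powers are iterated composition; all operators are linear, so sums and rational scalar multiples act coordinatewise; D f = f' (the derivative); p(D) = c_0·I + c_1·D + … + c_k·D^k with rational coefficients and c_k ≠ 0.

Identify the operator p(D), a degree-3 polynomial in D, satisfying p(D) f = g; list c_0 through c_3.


c_0 = -3, c_1 = -4, c_2 = -2, c_3 = 3/2

D^0 f = -4x^4 + 2x^3 - 3x^2 + (1/4)x
D^1 f = -16x^3 + 6x^2 - 6x + 1/4
D^2 f = -48x^2 + 12x - 6
D^3 f = -96x + 12
matching coefficients of g against c_0 f + c_1 Df + … from the top degree down determines the c_i
solution: c_0 = -3, c_1 = -4, c_2 = -2, c_3 = 3/2


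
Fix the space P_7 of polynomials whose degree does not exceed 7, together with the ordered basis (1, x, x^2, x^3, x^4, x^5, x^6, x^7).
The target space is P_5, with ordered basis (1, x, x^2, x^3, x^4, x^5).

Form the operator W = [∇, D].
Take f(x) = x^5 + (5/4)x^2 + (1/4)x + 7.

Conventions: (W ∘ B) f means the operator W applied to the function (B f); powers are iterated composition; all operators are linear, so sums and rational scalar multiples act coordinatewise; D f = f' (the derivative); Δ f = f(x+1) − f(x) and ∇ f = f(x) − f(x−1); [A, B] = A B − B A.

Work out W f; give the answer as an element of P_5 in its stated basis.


D f = 5x^4 + (5/2)x + 1/4
∇ D f = 20x^3 - 30x^2 + 20x - 5/2
∇ f = 5x^4 - 10x^3 + 10x^2 - (5/2)x
D ∇ f = 20x^3 - 30x^2 + 20x - 5/2
[∇, D] f = 0

the result is g(x) = 0


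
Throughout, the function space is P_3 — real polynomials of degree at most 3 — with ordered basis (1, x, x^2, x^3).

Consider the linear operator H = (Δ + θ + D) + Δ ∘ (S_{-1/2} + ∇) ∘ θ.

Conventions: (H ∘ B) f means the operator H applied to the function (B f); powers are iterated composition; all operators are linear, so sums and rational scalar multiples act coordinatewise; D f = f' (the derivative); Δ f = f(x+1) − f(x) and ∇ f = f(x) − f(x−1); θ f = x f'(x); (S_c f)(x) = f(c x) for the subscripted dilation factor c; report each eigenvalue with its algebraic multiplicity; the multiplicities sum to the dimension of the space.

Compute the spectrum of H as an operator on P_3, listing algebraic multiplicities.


image of 1: 0
image of x: x + 3/2
image of x^2: 2x^2 + 5x + 11/2
image of x^3: 3x^3 + (39/8)x^2 + (159/8)x + 5/8
the matrix is upper triangular; its diagonal is (0, 1, 2, 3)
for a triangular matrix the eigenvalues are the diagonal entries, with algebraic multiplicity their repetition count

λ = 0 (multiplicity 1), λ = 1 (multiplicity 1), λ = 2 (multiplicity 1), λ = 3 (multiplicity 1)


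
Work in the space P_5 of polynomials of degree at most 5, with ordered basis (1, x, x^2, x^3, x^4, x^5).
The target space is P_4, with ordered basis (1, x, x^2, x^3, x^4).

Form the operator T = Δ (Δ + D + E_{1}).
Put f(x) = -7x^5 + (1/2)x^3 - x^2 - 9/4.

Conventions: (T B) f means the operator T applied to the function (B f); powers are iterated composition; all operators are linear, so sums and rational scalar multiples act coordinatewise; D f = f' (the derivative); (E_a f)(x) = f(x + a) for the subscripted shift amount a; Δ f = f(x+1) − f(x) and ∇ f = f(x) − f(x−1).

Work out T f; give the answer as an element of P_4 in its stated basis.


Δ f = -35x^4 - 70x^3 - (137/2)x^2 - (71/2)x - 15/2
D f = -35x^4 + (3/2)x^2 - 2x
E_{1} f = -7x^5 - 35x^4 - (139/2)x^3 - (139/2)x^2 - (71/2)x - 39/4
(Δ + D + E_{1}) f = -7x^5 - 105x^4 - (279/2)x^3 - (273/2)x^2 - 73x - 69/4
Δ (Δ + D + E_{1}) f = -35x^4 - 490x^3 - (2237/2)x^2 - (2293/2)x - 461

the image equals g(x) = -35x^4 - 490x^3 - (2237/2)x^2 - (2293/2)x - 461


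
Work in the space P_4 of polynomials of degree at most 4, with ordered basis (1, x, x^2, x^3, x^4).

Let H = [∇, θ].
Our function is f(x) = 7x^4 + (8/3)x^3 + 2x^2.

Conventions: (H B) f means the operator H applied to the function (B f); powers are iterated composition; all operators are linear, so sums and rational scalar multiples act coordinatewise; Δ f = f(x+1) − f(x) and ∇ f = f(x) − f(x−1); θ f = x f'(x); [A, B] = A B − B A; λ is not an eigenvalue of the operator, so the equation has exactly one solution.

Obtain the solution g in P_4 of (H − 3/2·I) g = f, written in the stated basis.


write g with unknown coordinates in the stated basis and equate coefficients in (H − 3/2·I) g = f
solving from the highest basis element down gives g = -(14/3)x^4 - (128/9)x^3 + (68/9)x^2 + (800/27)x - 512/81
check: H g = -(56/3)x^3 + (40/3)x^2 + (400/9)x - 256/27
so H g − 3/2·g = 7x^4 + (8/3)x^3 + 2x^2 = f ✓

the image equals g(x) = -(14/3)x^4 - (128/9)x^3 + (68/9)x^2 + (800/27)x - 512/81
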